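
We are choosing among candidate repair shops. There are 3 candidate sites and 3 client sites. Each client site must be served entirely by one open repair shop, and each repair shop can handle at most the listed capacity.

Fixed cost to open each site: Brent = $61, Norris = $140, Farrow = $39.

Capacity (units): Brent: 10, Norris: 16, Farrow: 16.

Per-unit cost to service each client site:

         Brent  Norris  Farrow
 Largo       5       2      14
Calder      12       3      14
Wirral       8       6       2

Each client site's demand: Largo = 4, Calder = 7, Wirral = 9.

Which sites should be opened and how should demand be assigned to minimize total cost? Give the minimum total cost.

Open {Norris, Farrow}: Largo→Norris 2·4=8, Calder→Norris 3·7=21, Wirral→Farrow 2·9=18.
Loads: Norris carries 11/16, Farrow carries 9/16. Service 47; fixed 179; total 226.
Next best feasible plan costs 236.

Minimum total cost: 226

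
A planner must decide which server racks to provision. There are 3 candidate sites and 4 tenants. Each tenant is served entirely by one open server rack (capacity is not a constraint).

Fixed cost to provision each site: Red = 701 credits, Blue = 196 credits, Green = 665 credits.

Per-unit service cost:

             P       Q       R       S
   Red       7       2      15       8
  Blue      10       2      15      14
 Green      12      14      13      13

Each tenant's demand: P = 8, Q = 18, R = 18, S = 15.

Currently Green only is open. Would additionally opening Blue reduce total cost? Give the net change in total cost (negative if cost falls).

Yes — net change −36 (cost falls by 36).

Current service cost with {Green}: 777.
Adding Blue: each tenant re-picks its cheapest; new service cost 545, saving 232.
Extra fixed cost: 196. Net change = 196 − 232 = -36.
(Totals: 1442 → 1406.)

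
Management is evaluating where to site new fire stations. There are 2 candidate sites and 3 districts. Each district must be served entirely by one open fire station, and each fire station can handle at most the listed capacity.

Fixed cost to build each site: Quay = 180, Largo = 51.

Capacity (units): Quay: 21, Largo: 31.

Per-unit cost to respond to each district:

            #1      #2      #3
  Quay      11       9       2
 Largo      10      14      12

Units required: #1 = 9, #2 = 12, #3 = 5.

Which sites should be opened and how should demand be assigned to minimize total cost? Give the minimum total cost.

Minimum total cost: 369

Open {Largo}: #1→Largo 10·9=90, #2→Largo 14·12=168, #3→Largo 12·5=60.
Loads: Largo carries 26/31. Service 318; fixed 51; total 369.
Next best feasible plan costs 439.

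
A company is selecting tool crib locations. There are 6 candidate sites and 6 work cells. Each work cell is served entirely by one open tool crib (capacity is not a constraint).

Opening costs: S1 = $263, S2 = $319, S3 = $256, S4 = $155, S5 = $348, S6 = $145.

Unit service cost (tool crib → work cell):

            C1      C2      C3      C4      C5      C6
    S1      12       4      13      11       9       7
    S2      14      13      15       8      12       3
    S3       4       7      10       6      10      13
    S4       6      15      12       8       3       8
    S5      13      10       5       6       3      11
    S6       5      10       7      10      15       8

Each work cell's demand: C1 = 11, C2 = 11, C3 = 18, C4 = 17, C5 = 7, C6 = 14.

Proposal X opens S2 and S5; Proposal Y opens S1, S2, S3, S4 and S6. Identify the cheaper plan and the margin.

Proposal X is cheaper by 342.

Proposal X: {S2, S5}: C1→S5 13·11=143, C2→S5 10·11=110, C3→S5 5·18=90, C4→S5 6·17=102, C5→S5 3·7=21, C6→S2 3·14=42. Service 508; fixed 667; total 1175.
Proposal Y: {S1, S2, S3, S4, S6}: C1→S3 4·11=44, C2→S1 4·11=44, C3→S6 7·18=126, C4→S3 6·17=102, C5→S4 3·7=21, C6→S2 3·14=42. Service 379; fixed 1138; total 1517.
Difference: |1175 − 1517| = 342.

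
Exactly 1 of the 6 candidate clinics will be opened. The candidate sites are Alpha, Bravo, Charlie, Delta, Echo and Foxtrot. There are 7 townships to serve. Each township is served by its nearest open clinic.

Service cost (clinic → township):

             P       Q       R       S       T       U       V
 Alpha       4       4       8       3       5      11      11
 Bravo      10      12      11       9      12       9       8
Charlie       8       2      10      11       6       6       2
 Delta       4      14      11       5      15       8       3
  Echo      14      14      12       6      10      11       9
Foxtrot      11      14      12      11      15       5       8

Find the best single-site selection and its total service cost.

Choose Charlie only; total service cost 45.

With exactly 1 open, each township uses its cheapest among the chosen.
{Charlie}: P→Charlie 8, Q→Charlie 2, R→Charlie 10, S→Charlie 11, T→Charlie 6, U→Charlie 6, V→Charlie 2. Service cost 45.
{Alpha}: service cost 46
{Delta}: service cost 60
Among all 6 size-1 choices, {Charlie} is lowest.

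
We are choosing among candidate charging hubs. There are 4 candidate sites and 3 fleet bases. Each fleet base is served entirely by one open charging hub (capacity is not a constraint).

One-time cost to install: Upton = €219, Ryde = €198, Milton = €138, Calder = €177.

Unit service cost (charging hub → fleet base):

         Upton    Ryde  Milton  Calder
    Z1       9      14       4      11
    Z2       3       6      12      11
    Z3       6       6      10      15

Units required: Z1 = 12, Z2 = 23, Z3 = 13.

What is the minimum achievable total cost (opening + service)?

Minimum total cost: 474

For any fixed open set, each fleet base goes to its cheapest open site; total = fixed + service.
{Upton}: Z1→Upton 9·12=108, Z2→Upton 3·23=69, Z3→Upton 6·13=78. Service 255; fixed 219; total 474.
{Upton, Milton}: service 195 + fixed 357 = 552
{Ryde}: service 384 + fixed 198 = 582
{Upton, Ryde, Milton, Calder}: service 195 + fixed 732 = 927
(All 15 nonempty subsets were checked; Upton only is lowest.)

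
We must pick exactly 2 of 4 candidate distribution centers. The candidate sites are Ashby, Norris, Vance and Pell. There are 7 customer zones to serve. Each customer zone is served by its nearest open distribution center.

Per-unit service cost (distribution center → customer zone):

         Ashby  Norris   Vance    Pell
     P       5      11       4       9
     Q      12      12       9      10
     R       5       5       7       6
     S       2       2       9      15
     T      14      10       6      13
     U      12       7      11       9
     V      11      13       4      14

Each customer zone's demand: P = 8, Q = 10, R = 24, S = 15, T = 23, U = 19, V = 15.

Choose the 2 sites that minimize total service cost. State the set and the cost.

With exactly 2 open, each customer zone uses its cheapest among the chosen.
{Norris, Vance}: P→Vance 4·8=32, Q→Vance 9·10=90, R→Norris 5·24=120, S→Norris 2·15=30, T→Vance 6·23=138, U→Norris 7·19=133, V→Vance 4·15=60. Service cost 603.
{Ashby, Vance}: service cost 679
{Vance, Pell}: service cost 770
Among all 6 size-2 choices, {Norris, Vance} is lowest.

Choose Norris and Vance; total service cost 603.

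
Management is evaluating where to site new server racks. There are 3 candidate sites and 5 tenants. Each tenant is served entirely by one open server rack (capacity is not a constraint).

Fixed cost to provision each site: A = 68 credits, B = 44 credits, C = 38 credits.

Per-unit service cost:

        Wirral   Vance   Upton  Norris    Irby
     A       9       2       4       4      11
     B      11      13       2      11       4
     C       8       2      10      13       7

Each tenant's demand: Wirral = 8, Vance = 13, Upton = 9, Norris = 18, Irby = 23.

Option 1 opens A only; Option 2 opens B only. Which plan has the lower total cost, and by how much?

Option 1: {A}: Wirral→A 9·8=72, Vance→A 2·13=26, Upton→A 4·9=36, Norris→A 4·18=72, Irby→A 11·23=253. Service 459; fixed 68; total 527.
Option 2: {B}: Wirral→B 11·8=88, Vance→B 13·13=169, Upton→B 2·9=18, Norris→B 11·18=198, Irby→B 4·23=92. Service 565; fixed 44; total 609.
Difference: |527 − 609| = 82.

Option 1 is cheaper by 82.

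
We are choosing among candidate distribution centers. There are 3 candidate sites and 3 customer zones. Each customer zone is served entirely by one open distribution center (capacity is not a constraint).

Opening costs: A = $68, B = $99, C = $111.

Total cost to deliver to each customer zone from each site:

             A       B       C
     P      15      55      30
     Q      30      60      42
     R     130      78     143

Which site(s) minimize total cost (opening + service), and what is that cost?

Open A only; minimum total cost 243.

For any fixed open set, each customer zone goes to its cheapest open site; total = fixed + service.
{A}: P→A 15, Q→A 30, R→A 130. Service 175; fixed 68; total 243.
{A, B}: P→A 15, Q→A 30, R→B 78. Service 123; fixed 167; total 290.
{B}: P→B 55, Q→B 60, R→B 78. Service 193; fixed 99; total 292.
{A, B, C}: service 123 + fixed 278 = 401
No other subset beats 243.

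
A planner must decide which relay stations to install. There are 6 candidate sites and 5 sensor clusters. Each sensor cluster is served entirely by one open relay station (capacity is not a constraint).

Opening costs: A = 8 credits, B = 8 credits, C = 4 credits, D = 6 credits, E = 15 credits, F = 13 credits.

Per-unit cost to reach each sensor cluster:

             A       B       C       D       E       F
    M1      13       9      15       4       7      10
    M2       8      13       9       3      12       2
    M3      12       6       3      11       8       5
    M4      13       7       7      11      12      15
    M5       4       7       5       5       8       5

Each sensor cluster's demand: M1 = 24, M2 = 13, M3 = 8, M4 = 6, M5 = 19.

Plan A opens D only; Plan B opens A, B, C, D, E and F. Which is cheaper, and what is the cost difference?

Plan B is cheaper by 72.

Plan A: {D}: M1→D 4·24=96, M2→D 3·13=39, M3→D 11·8=88, M4→D 11·6=66, M5→D 5·19=95. Service 384; fixed 6; total 390.
Plan B: {A, B, C, D, E, F}: M1→D 4·24=96, M2→F 2·13=26, M3→C 3·8=24, M4→B 7·6=42, M5→A 4·19=76. Service 264; fixed 54; total 318.
Difference: |390 − 318| = 72.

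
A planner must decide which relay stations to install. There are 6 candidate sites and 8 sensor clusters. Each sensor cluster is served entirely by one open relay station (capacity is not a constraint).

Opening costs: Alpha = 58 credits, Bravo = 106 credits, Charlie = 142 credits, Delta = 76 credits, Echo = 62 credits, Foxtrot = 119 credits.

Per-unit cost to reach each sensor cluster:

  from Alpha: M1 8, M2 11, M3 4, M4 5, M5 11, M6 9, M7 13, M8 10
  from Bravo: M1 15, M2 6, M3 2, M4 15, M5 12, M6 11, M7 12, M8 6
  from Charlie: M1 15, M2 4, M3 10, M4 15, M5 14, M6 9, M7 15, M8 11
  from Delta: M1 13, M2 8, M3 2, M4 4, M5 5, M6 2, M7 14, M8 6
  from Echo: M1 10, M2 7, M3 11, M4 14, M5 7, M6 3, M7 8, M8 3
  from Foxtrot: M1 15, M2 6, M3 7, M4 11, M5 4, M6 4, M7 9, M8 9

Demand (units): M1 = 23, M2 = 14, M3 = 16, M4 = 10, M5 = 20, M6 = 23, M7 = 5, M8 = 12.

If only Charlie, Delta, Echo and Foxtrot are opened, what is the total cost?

Each sensor cluster is assigned to its cheapest site among the open ones.
{Charlie, Delta, Echo, Foxtrot}: M1→Echo 10·23=230, M2→Charlie 4·14=56, M3→Delta 2·16=32, M4→Delta 4·10=40, M5→Foxtrot 4·20=80, M6→Delta 2·23=46, M7→Echo 8·5=40, M8→Echo 3·12=36. Service 560; fixed 399; total 959.

Total cost: 959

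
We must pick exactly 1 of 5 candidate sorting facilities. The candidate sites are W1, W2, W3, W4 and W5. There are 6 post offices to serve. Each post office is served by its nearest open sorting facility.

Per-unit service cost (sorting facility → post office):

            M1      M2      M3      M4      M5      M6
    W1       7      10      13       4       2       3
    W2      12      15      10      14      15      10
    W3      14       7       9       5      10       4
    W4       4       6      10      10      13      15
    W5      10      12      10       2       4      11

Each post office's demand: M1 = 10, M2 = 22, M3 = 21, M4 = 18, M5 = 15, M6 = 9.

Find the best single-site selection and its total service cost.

With exactly 1 open, each post office uses its cheapest among the chosen.
{W1}: M1→W1 7·10=70, M2→W1 10·22=220, M3→W1 13·21=273, M4→W1 4·18=72, M5→W1 2·15=30, M6→W1 3·9=27. Service cost 692.
{W3}: service cost 759
{W5}: service cost 769
Among all 5 size-1 choices, {W1} is lowest.

Choose W1 only; total service cost 692.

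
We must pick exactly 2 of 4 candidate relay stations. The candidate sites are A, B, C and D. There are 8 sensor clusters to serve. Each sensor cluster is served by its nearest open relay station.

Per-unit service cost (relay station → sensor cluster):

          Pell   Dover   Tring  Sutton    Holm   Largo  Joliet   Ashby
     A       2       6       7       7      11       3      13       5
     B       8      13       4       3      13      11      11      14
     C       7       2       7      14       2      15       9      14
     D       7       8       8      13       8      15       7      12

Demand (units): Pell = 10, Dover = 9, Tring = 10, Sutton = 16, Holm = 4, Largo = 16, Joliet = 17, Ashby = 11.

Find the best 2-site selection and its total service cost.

With exactly 2 open, each sensor cluster uses its cheapest among the chosen.
{A, C}: Pell→A 2·10=20, Dover→C 2·9=18, Tring→A 7·10=70, Sutton→A 7·16=112, Holm→C 2·4=8, Largo→A 3·16=48, Joliet→C 9·17=153, Ashby→A 5·11=55. Service cost 484.
{A, B}: service cost 496
{A, D}: service cost 510
Among all 6 size-2 choices, {A, C} is lowest.

Choose A and C; total service cost 484.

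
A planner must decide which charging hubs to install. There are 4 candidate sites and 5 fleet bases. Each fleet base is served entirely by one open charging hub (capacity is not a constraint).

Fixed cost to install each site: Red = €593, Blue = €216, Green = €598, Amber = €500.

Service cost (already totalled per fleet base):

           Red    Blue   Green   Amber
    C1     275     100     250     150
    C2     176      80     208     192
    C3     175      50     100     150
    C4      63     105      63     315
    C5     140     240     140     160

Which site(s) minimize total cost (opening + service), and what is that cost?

Open Blue only; minimum total cost 791.

For any fixed open set, each fleet base goes to its cheapest open site; total = fixed + service.
{Blue}: C1→Blue 100, C2→Blue 80, C3→Blue 50, C4→Blue 105, C5→Blue 240. Service 575; fixed 216; total 791.
{Blue, Amber}: C1→Blue 100, C2→Blue 80, C3→Blue 50, C4→Blue 105, C5→Amber 160. Service 495; fixed 716; total 1211.
{Red, Blue}: service 433 + fixed 809 = 1242
{Red, Blue, Green, Amber}: C1→Blue 100, C2→Blue 80, C3→Blue 50, C4→Red 63, C5→Red 140. Service 433; fixed 1907; total 2340.
(All 15 nonempty subsets were checked; Blue only is lowest.)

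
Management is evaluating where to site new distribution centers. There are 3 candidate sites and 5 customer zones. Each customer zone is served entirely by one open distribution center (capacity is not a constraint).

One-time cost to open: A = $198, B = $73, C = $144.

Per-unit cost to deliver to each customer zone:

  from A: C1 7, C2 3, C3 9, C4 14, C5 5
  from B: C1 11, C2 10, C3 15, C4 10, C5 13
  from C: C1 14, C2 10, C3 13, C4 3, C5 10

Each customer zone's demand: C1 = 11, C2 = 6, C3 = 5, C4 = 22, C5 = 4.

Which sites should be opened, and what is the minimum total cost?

Open C only; minimum total cost 529.

For any fixed open set, each customer zone goes to its cheapest open site; total = fixed + service.
{C}: C1→C 14·11=154, C2→C 10·6=60, C3→C 13·5=65, C4→C 3·22=66, C5→C 10·4=40. Service 385; fixed 144; total 529.
{A, C}: service 226 + fixed 342 = 568
{B, C}: service 352 + fixed 217 = 569
{A, B, C}: service 226 + fixed 415 = 641
(All 7 nonempty subsets were checked; C only is lowest.)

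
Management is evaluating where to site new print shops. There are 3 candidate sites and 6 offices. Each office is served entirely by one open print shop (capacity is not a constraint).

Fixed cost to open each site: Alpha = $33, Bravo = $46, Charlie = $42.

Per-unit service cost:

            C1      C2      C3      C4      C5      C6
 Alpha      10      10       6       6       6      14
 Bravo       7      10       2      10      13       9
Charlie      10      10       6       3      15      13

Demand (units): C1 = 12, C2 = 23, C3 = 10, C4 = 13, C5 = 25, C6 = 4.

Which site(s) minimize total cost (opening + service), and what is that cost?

Open Alpha and Bravo; minimum total cost 677.

For any fixed open set, each office goes to its cheapest open site; total = fixed + service.
{Alpha, Bravo}: C1→Bravo 7·12=84, C2→Alpha 10·23=230, C3→Bravo 2·10=20, C4→Alpha 6·13=78, C5→Alpha 6·25=150, C6→Bravo 9·4=36. Service 598; fixed 79; total 677.
{Alpha, Bravo, Charlie}: C1→Bravo 7·12=84, C2→Alpha 10·23=230, C3→Bravo 2·10=20, C4→Charlie 3·13=39, C5→Alpha 6·25=150, C6→Bravo 9·4=36. Service 559; fixed 121; total 680.
{Alpha, Charlie}: service 651 + fixed 75 = 726
{Alpha}: C1→Alpha 10·12=120, C2→Alpha 10·23=230, C3→Alpha 6·10=60, C4→Alpha 6·13=78, C5→Alpha 6·25=150, C6→Alpha 14·4=56. Service 694; fixed 33; total 727.
(All 7 nonempty subsets were checked; Alpha and Bravo is lowest.)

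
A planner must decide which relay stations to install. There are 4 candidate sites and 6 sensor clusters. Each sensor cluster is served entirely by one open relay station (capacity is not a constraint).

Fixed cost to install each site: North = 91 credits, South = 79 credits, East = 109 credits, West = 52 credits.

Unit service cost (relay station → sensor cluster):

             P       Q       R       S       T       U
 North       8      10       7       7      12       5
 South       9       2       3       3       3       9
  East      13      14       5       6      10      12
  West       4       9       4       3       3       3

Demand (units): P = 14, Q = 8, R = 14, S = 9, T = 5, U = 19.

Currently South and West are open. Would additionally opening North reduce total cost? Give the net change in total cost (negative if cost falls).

Current service cost with {South, West}: 213.
Adding North: each sensor cluster re-picks its cheapest; new service cost 213, saving 0.
Extra fixed cost: 91. Net change = 91 − 0 = 91.
(Totals: 344 → 435.)

No — net change +91 (cost rises by 91).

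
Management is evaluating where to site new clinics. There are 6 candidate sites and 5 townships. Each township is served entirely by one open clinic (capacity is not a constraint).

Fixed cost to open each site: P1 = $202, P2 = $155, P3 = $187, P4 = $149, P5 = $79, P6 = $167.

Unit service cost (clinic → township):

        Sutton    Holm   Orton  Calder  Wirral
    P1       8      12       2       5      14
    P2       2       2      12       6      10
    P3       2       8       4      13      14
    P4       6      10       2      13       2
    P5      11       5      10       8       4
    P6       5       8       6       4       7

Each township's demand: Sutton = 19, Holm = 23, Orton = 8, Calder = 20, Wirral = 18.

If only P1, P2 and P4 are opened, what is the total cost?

Total cost: 742

Each township is assigned to its cheapest site among the open ones.
{P1, P2, P4}: Sutton→P2 2·19=38, Holm→P2 2·23=46, Orton→P1 2·8=16, Calder→P1 5·20=100, Wirral→P4 2·18=36. Service 236; fixed 506; total 742.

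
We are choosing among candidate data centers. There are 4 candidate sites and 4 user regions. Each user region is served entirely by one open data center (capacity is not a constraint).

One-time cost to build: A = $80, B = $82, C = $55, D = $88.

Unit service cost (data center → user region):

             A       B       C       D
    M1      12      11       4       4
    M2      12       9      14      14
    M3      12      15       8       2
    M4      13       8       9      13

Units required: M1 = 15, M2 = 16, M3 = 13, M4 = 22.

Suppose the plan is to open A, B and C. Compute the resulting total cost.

Each user region is assigned to its cheapest site among the open ones.
{A, B, C}: M1→C 4·15=60, M2→B 9·16=144, M3→C 8·13=104, M4→B 8·22=176. Service 484; fixed 217; total 701.

Total cost: 701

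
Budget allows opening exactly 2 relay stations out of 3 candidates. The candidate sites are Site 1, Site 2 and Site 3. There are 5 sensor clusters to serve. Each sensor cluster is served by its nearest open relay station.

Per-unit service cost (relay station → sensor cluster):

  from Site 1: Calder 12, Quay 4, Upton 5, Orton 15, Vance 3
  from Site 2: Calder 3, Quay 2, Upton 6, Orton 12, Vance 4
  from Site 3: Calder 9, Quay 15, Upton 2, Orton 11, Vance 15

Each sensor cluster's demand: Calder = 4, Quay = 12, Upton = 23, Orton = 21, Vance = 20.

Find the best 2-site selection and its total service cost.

With exactly 2 open, each sensor cluster uses its cheapest among the chosen.
{Site 2, Site 3}: Calder→Site 2 3·4=12, Quay→Site 2 2·12=24, Upton→Site 3 2·23=46, Orton→Site 3 11·21=231, Vance→Site 2 4·20=80. Service cost 393.
{Site 1, Site 3}: service cost 421
{Site 1, Site 2}: service cost 463
Among all 3 size-2 choices, {Site 2, Site 3} is lowest.

Choose Site 2 and Site 3; total service cost 393.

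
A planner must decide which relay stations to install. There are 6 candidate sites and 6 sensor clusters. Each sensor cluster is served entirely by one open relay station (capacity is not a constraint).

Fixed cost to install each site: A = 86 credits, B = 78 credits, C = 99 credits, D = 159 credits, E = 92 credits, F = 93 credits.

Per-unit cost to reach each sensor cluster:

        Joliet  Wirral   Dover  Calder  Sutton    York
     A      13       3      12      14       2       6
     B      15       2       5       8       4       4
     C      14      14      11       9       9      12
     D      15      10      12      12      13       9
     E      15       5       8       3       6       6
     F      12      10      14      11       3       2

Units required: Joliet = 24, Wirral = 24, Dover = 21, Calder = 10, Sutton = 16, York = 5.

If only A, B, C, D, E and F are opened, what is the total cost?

Each sensor cluster is assigned to its cheapest site among the open ones.
{A, B, C, D, E, F}: Joliet→F 12·24=288, Wirral→B 2·24=48, Dover→B 5·21=105, Calder→E 3·10=30, Sutton→A 2·16=32, York→F 2·5=10. Service 513; fixed 607; total 1120.

Total cost: 1120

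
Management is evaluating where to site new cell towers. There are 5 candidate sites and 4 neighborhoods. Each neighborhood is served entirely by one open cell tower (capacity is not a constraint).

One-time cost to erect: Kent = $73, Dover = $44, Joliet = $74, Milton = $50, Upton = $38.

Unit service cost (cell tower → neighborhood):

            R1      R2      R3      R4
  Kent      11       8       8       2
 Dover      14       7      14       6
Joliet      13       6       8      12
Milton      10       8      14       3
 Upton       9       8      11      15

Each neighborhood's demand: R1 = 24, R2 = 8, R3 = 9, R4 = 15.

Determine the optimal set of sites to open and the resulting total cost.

For any fixed open set, each neighborhood goes to its cheapest open site; total = fixed + service.
{Kent, Upton}: R1→Upton 9·24=216, R2→Kent 8·8=64, R3→Kent 8·9=72, R4→Kent 2·15=30. Service 382; fixed 111; total 493.
{Kent}: service 430 + fixed 73 = 503
{Milton, Upton}: service 424 + fixed 88 = 512
{Kent, Dover, Joliet, Milton, Upton}: service 366 + fixed 279 = 645
No other subset beats 493.

Open Kent and Upton; minimum total cost 493.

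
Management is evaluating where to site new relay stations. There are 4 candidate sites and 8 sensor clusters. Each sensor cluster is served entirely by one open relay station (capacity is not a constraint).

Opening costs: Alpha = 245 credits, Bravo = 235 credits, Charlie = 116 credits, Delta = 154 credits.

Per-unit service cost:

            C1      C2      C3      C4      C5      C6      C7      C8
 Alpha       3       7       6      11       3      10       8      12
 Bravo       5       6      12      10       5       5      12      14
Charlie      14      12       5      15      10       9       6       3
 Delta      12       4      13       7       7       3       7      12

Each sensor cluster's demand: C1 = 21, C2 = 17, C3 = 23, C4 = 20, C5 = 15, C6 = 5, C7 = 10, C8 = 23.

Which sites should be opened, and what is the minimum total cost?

Open Alpha, Charlie and Delta; minimum total cost 1090.

For any fixed open set, each sensor cluster goes to its cheapest open site; total = fixed + service.
{Alpha, Charlie, Delta}: C1→Alpha 3·21=63, C2→Delta 4·17=68, C3→Charlie 5·23=115, C4→Delta 7·20=140, C5→Alpha 3·15=45, C6→Delta 3·5=15, C7→Charlie 6·10=60, C8→Charlie 3·23=69. Service 575; fixed 515; total 1090.
{Charlie, Delta}: service 824 + fixed 270 = 1094
{Alpha, Charlie}: service 736 + fixed 361 = 1097
{Alpha, Bravo, Charlie, Delta}: C1→Alpha 3·21=63, C2→Delta 4·17=68, C3→Charlie 5·23=115, C4→Delta 7·20=140, C5→Alpha 3·15=45, C6→Delta 3·5=15, C7→Charlie 6·10=60, C8→Charlie 3·23=69. Service 575; fixed 750; total 1325.
No other subset beats 1090.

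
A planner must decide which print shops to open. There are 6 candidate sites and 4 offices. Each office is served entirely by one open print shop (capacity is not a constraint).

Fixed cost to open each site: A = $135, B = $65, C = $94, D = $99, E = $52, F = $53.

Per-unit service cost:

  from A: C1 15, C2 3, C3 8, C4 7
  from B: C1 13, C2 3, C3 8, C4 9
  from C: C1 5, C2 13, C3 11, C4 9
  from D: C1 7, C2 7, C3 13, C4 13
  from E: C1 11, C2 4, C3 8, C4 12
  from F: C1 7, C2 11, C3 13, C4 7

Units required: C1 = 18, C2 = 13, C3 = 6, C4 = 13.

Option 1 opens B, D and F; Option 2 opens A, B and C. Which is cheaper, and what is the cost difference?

Option 1: {B, D, F}: C1→D 7·18=126, C2→B 3·13=39, C3→B 8·6=48, C4→F 7·13=91. Service 304; fixed 217; total 521.
Option 2: {A, B, C}: C1→C 5·18=90, C2→A 3·13=39, C3→A 8·6=48, C4→A 7·13=91. Service 268; fixed 294; total 562.
Difference: |521 − 562| = 41.

Option 1 is cheaper by 41.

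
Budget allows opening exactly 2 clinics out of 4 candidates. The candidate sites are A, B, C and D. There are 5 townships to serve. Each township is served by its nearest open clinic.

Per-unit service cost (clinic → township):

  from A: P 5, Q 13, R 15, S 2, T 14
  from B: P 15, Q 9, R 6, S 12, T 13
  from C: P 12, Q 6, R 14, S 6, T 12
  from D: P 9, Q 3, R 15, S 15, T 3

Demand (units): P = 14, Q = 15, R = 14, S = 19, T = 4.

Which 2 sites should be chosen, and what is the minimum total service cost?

Choose A and D; total service cost 375.

With exactly 2 open, each township uses its cheapest among the chosen.
{A, D}: P→A 5·14=70, Q→D 3·15=45, R→A 15·14=210, S→A 2·19=38, T→D 3·4=12. Service cost 375.
{A, B}: service cost 379
{A, C}: service cost 442
Among all 6 size-2 choices, {A, D} is lowest.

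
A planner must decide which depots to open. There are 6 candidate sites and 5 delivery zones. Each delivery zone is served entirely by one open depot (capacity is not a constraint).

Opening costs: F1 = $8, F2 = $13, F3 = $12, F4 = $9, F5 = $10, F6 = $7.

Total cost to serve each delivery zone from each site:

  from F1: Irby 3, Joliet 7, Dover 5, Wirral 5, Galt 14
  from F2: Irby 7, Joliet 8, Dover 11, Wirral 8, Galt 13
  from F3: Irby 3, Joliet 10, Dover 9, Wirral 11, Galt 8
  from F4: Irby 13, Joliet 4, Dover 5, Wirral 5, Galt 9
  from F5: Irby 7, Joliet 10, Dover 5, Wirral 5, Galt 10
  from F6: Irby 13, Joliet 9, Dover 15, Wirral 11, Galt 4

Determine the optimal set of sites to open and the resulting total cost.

Open F1 and F6; minimum total cost 39.

For any fixed open set, each delivery zone goes to its cheapest open site; total = fixed + service.
{F1, F6}: Irby→F1 3, Joliet→F1 7, Dover→F1 5, Wirral→F1 5, Galt→F6 4. Service 24; fixed 15; total 39.
{F1}: service 34 + fixed 8 = 42
{F1, F4}: Irby→F1 3, Joliet→F4 4, Dover→F1 5, Wirral→F1 5, Galt→F4 9. Service 26; fixed 17; total 43.
{F1, F2, F3, F4, F5, F6}: service 21 + fixed 59 = 80
No other subset beats 39.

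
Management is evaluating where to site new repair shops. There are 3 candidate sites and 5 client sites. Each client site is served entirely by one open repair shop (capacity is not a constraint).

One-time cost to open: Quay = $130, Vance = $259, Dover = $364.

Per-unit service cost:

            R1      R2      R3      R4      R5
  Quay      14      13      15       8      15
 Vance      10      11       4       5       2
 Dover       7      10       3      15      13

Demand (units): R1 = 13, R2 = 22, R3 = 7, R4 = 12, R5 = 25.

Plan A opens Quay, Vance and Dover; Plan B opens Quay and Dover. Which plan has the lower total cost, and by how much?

Plan A is cheaper by 52.

Plan A: {Quay, Vance, Dover}: R1→Dover 7·13=91, R2→Dover 10·22=220, R3→Dover 3·7=21, R4→Vance 5·12=60, R5→Vance 2·25=50. Service 442; fixed 753; total 1195.
Plan B: {Quay, Dover}: R1→Dover 7·13=91, R2→Dover 10·22=220, R3→Dover 3·7=21, R4→Quay 8·12=96, R5→Dover 13·25=325. Service 753; fixed 494; total 1247.
Difference: |1195 − 1247| = 52.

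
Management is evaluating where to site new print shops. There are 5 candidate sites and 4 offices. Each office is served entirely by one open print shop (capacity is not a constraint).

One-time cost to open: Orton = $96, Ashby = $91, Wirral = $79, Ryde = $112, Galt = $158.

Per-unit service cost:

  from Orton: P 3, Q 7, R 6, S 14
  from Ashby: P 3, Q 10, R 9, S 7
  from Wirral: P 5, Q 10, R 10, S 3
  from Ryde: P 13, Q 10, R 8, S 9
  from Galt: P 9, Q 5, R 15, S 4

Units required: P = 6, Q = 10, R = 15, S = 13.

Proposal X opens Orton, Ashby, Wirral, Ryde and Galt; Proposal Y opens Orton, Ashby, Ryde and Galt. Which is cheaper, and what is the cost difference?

Proposal Y is cheaper by 66.

Proposal X: {Orton, Ashby, Wirral, Ryde, Galt}: P→Orton 3·6=18, Q→Galt 5·10=50, R→Orton 6·15=90, S→Wirral 3·13=39. Service 197; fixed 536; total 733.
Proposal Y: {Orton, Ashby, Ryde, Galt}: P→Orton 3·6=18, Q→Galt 5·10=50, R→Orton 6·15=90, S→Galt 4·13=52. Service 210; fixed 457; total 667.
Difference: |733 − 667| = 66.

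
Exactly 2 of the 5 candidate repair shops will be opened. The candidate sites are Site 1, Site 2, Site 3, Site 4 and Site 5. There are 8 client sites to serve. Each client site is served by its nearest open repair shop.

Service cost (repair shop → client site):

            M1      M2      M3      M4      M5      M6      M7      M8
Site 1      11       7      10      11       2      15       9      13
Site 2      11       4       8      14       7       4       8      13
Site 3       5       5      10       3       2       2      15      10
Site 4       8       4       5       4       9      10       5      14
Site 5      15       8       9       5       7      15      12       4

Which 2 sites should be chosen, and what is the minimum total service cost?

With exactly 2 open, each client site uses its cheapest among the chosen.
{Site 3, Site 4}: M1→Site 3 5, M2→Site 4 4, M3→Site 4 5, M4→Site 3 3, M5→Site 3 2, M6→Site 3 2, M7→Site 4 5, M8→Site 3 10. Service cost 36.
{Site 2, Site 3}: service cost 42
{Site 3, Site 5}: service cost 42
Among all 10 size-2 choices, {Site 3, Site 4} is lowest.

Choose Site 3 and Site 4; total service cost 36.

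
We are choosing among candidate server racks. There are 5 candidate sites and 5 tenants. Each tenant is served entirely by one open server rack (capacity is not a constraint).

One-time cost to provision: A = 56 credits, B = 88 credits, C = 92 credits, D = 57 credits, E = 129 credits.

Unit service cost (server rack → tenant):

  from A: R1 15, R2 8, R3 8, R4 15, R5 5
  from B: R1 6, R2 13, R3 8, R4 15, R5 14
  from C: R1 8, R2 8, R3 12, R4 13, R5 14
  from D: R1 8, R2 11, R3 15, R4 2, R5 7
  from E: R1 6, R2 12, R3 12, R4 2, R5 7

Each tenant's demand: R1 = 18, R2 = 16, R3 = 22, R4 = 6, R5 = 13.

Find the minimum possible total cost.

Minimum total cost: 638

For any fixed open set, each tenant goes to its cheapest open site; total = fixed + service.
{A, D}: R1→D 8·18=144, R2→A 8·16=128, R3→A 8·22=176, R4→D 2·6=12, R5→A 5·13=65. Service 525; fixed 113; total 638.
{A, E}: service 489 + fixed 185 = 674
{A, B, D}: service 489 + fixed 201 = 690
{A, B, C, D, E}: service 489 + fixed 422 = 911
No other subset beats 638.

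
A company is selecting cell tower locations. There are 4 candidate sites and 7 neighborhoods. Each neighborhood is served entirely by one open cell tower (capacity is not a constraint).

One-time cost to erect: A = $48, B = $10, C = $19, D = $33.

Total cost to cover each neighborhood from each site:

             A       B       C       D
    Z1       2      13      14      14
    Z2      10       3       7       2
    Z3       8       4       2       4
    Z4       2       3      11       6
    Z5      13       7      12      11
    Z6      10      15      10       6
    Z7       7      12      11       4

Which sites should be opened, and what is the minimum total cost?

For any fixed open set, each neighborhood goes to its cheapest open site; total = fixed + service.
{B}: Z1→B 13, Z2→B 3, Z3→B 4, Z4→B 3, Z5→B 7, Z6→B 15, Z7→B 12. Service 57; fixed 10; total 67.
{B, C}: service 49 + fixed 29 = 78
{D}: service 47 + fixed 33 = 80
{A, B, C, D}: service 25 + fixed 110 = 135
No other subset beats 67.

Open B only; minimum total cost 67.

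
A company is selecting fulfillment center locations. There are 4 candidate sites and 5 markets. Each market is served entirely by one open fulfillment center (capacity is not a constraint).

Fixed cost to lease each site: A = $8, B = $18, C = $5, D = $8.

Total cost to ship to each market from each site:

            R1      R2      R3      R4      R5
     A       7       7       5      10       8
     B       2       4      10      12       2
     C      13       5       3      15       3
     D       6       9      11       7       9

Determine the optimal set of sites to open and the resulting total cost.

For any fixed open set, each market goes to its cheapest open site; total = fixed + service.
{C, D}: R1→D 6, R2→C 5, R3→C 3, R4→D 7, R5→C 3. Service 24; fixed 13; total 37.
{A, C}: service 28 + fixed 13 = 41
{C}: service 39 + fixed 5 = 44
{A, B, C, D}: service 18 + fixed 39 = 57
(All 15 nonempty subsets were checked; C and D is lowest.)

Open C and D; minimum total cost 37.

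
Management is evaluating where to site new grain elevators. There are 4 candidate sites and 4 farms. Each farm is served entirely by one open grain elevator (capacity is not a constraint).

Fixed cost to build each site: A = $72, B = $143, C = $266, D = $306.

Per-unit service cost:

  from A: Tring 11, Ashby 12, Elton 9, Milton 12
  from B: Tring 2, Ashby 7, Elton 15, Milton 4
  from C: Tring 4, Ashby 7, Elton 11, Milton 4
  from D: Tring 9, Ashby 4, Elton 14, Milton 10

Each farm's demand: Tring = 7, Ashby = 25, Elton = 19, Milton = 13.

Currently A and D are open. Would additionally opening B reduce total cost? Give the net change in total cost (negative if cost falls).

No — net change +16 (cost rises by 16).

Current service cost with {A, D}: 464.
Adding B: each farm re-picks its cheapest; new service cost 337, saving 127.
Extra fixed cost: 143. Net change = 143 − 127 = 16.
(Totals: 842 → 858.)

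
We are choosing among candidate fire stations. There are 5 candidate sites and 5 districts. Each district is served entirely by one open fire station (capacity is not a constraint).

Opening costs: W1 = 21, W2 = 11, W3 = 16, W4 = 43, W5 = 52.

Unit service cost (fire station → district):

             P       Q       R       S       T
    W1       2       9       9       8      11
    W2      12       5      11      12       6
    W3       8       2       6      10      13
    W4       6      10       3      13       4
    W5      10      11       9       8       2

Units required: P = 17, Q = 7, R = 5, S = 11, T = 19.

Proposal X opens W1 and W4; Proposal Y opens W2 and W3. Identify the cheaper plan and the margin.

Proposal X: {W1, W4}: P→W1 2·17=34, Q→W1 9·7=63, R→W4 3·5=15, S→W1 8·11=88, T→W4 4·19=76. Service 276; fixed 64; total 340.
Proposal Y: {W2, W3}: P→W3 8·17=136, Q→W3 2·7=14, R→W3 6·5=30, S→W3 10·11=110, T→W2 6·19=114. Service 404; fixed 27; total 431.
Difference: |340 − 431| = 91.

Proposal X is cheaper by 91.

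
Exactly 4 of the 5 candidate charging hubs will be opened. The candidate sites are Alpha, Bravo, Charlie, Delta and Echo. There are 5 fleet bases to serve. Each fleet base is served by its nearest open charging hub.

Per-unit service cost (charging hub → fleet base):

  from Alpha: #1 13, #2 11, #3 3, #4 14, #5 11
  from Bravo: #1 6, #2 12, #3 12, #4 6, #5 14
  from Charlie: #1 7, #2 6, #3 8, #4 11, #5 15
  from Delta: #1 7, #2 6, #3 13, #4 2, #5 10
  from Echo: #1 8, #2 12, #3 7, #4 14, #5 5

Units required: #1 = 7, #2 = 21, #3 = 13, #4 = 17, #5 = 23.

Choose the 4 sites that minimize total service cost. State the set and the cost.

Choose Alpha, Bravo, Delta and Echo; total service cost 356.

With exactly 4 open, each fleet base uses its cheapest among the chosen.
{Alpha, Bravo, Delta, Echo}: #1→Bravo 6·7=42, #2→Delta 6·21=126, #3→Alpha 3·13=39, #4→Delta 2·17=34, #5→Echo 5·23=115. Service cost 356.
{Alpha, Charlie, Delta, Echo}: service cost 363
{Bravo, Charlie, Delta, Echo}: service cost 408
Among all 5 size-4 choices, {Alpha, Bravo, Delta, Echo} is lowest.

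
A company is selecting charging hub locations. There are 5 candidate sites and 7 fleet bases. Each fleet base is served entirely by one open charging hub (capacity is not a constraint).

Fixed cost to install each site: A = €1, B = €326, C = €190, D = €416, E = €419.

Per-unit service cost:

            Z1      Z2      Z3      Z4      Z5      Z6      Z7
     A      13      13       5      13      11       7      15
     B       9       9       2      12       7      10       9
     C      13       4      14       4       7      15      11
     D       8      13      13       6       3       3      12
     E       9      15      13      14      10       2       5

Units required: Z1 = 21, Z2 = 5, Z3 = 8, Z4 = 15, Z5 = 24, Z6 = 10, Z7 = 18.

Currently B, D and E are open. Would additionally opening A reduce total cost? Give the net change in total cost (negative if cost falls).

Current service cost with {B, D, E}: 501.
Adding A: each fleet base re-picks its cheapest; new service cost 501, saving 0.
Extra fixed cost: 1. Net change = 1 − 0 = 1.
(Totals: 1662 → 1663.)

No — net change +1 (cost rises by 1).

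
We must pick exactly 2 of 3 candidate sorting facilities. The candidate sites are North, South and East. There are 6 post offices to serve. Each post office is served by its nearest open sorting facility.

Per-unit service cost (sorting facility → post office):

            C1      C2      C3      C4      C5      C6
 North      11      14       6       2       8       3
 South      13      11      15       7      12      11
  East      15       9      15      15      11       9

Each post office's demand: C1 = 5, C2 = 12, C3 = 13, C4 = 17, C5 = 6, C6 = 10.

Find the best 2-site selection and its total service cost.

With exactly 2 open, each post office uses its cheapest among the chosen.
{North, East}: C1→North 11·5=55, C2→East 9·12=108, C3→North 6·13=78, C4→North 2·17=34, C5→North 8·6=48, C6→North 3·10=30. Service cost 353.
{North, South}: service cost 377
{South, East}: service cost 643
Among all 3 size-2 choices, {North, East} is lowest.

Choose North and East; total service cost 353.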